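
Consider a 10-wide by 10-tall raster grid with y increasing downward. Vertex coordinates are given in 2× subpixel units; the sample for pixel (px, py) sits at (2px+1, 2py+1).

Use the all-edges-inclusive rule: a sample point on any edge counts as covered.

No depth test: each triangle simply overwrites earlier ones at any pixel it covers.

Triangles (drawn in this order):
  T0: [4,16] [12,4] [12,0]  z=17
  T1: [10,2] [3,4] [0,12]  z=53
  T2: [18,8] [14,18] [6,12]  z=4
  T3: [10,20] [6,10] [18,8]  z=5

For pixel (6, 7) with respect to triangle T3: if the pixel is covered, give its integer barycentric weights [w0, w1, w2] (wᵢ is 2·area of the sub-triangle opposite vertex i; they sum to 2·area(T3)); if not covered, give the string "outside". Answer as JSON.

T0:
  2·area = 32  (B↔C swapped to make it positive)
  edge (4, 16)→(12, 0): d=(8,-16) inclusive
  edge (12, 0)→(12, 4): d=(0,4) inclusive
  edge (12, 4)→(4, 16): d=(-8,12) inclusive
    (5,1)@(11, 3): e=[8,4,20] → █
    (6,1)@(13, 3): e=[40,-4,-4] → ·
    (5,2)@(11, 5): e=[24,4,4] → █
    (6,2)@(13, 5): e=[56,-4,-20] → ·
    (4,3)@(9, 7): e=[8,12,12] → █
    (5,3)@(11, 7): e=[40,4,-12] → ·
    (4,4)@(9, 9): e=[24,12,-4] → ·
    (3,5)@(7, 11): e=[8,20,4] → █
    (4,5)@(9, 11): e=[40,12,-20] → ·
    (3,6)@(7, 13): e=[24,20,-12] → ·
  covered (4 px):
    · · · · · · · · · ·
    · · · · · █ · · · ·
    · · · · · █ · · · ·
    · · · · █ · · · · ·
    · · · · · · · · · ·
    · · · █ · · · · · ·
    · · · · · · · · · ·
    · · · · · · · · · ·
    · · · · · · · · · ·
    · · · · · · · · · ·
T1:
  2·area = 50  (B↔C swapped to make it positive)
  edge (10, 2)→(0, 12): d=(-10,10) inclusive
  edge (0, 12)→(3, 4): d=(3,-8) inclusive
  edge (3, 4)→(10, 2): d=(7,-2) inclusive
    (5,0)@(11, 1): e=[0,55,-5] → ·  [on edge]
    (3,1)@(7, 3): e=[20,29,1] → █
    (4,1)@(9, 3): e=[0,45,5] → █  [on edge]
    (5,1)@(11, 3): e=[-20,61,9] → ·
    (1,2)@(3, 5): e=[40,3,7] → █
    (2,2)@(5, 5): e=[20,19,11] → █
    (3,2)@(7, 5): e=[0,35,15] → █  [on edge]
    (4,2)@(9, 5): e=[-20,51,19] → ·
    (1,3)@(3, 7): e=[20,9,21] → █
    (2,3)@(5, 7): e=[0,25,25] → █  [on edge]
    (3,3)@(7, 7): e=[-20,41,29] → ·
    (1,4)@(3, 9): e=[0,15,35] → █  [on edge]
    (0,5)@(1, 11): e=[0,5,45] → █  [on edge]
  covered (9 px):
    · · · · · · · · · ·
    · · · █ █ · · · · ·
    · █ █ █ · · · · · ·
    · █ █ · · · · · · ·
    · █ · · · · · · · ·
    █ · · · · · · · · ·
    · · · · · · · · · ·
    · · · · · · · · · ·
    · · · · · · · · · ·
    · · · · · · · · · ·
T2:
  2·area = 104
  edge (18, 8)→(14, 18): d=(-4,10) inclusive
  edge (14, 18)→(6, 12): d=(-8,-6) inclusive
  edge (6, 12)→(18, 8): d=(12,-4) inclusive
    (7,4)@(15, 9): e=[26,78,0] → █  [on edge]
    (8,4)@(17, 9): e=[6,90,8] → █
    (9,4)@(19, 9): e=[-14,102,16] → ·
    (4,5)@(9, 11): e=[78,26,0] → █  [on edge]
    (5,5)@(11, 11): e=[58,38,8] → █
    (6,5)@(13, 11): e=[38,50,16] → █
    (8,5)@(17, 11): e=[-2,74,32] → ·
    (1,6)@(3, 13): e=[130,-26,0] → ·  [on edge]
    (4,6)@(9, 13): e=[70,10,24] → █
    (8,6)@(17, 13): e=[-10,58,56] → ·
    (4,7)@(9, 15): e=[62,-6,48] → ·
    (5,7)@(11, 15): e=[42,6,56] → █
  covered (14 px):
    · · · · · · · · · ·
    · · · · · · · · · ·
    · · · · · · · · · ·
    · · · · · · · · · ·
    · · · · · · · █ █ ·
    · · · · █ █ █ █ · ·
    · · · · █ █ █ █ · ·
    · · · · · █ █ █ · ·
    · · · · · · █ · · ·
    · · · · · · · · · ·
T3:
  2·area = 128
  edge (10, 20)→(6, 10): d=(-4,-10) inclusive
  edge (6, 10)→(18, 8): d=(12,-2) inclusive
  edge (18, 8)→(10, 20): d=(-8,12) inclusive
    (6,4)@(13, 9): e=[74,2,52] → █
    (7,4)@(15, 9): e=[94,6,28] → █
    (8,4)@(17, 9): e=[114,10,4] → █
    (9,4)@(19, 9): e=[134,14,-20] → ·
    (3,5)@(7, 11): e=[6,14,108] → █
    (4,5)@(9, 11): e=[26,18,84] → █
    (5,5)@(11, 11): e=[46,22,60] → █
    (8,5)@(17, 11): e=[106,34,-12] → ·
    (3,6)@(7, 13): e=[-2,38,92] → ·
    (4,6)@(9, 13): e=[18,42,68] → █
    (7,6)@(15, 13): e=[78,54,-4] → ·
    (4,7)@(9, 15): e=[10,66,52] → █
  covered (16 px):
    · · · · · · · · · ·
    · · · · · · · · · ·
    · · · · · · · · · ·
    · · · · · · · · · ·
    · · · · · · █ █ █ ·
    · · · █ █ █ █ █ · ·
    · · · · █ █ █ · · ·
    · · · · █ █ █ · · ·
    · · · · █ █ · · · ·
    · · · · · · · · · ·

Result: [74,4,50]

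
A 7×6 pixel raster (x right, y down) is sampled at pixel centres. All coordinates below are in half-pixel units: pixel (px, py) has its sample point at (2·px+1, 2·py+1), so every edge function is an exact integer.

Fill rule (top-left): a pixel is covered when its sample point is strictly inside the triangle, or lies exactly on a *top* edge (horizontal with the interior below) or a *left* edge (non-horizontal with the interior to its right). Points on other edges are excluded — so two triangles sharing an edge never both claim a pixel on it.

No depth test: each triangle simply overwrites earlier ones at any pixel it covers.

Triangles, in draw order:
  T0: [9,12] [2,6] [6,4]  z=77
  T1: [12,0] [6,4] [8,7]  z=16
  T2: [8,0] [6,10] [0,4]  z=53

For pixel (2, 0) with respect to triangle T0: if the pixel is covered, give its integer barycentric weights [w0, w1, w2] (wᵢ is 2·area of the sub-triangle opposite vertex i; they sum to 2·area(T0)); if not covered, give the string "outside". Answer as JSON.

T0:
  2·area = 38
  edge (9, 12)→(2, 6): d=(-7,-6) top-left  bias=+0
  edge (2, 6)→(6, 4): d=(4,-2) top-left  bias=+0
  edge (6, 4)→(9, 12): d=(3,8) right/bottom  bias=-1
    (2,2)@(5, 5): e=[25,2,11] → X
    (3,2)@(7, 5): e=[37,6,-5] → .
    (2,3)@(5, 7): e=[11,10,17] → X
    (3,3)@(7, 7): e=[23,14,1] → X
    (4,3)@(9, 7): e=[35,18,-15] → .
    (2,4)@(5, 9): e=[-3,18,23] → .
    (3,4)@(7, 9): e=[9,22,7] → X
    (4,4)@(9, 9): e=[21,26,-9] → .
    (3,5)@(7, 11): e=[-5,30,13] → .
  covered (4 px):
    . . . . . . .
    . . . . . . .
    . . X . . . .
    . . X X . . .
    . . . X . . .
    . . . . . . .
T1:
  2·area = 26  (B↔C swapped to make it positive)
  edge (12, 0)→(8, 7): d=(-4,7) right/bottom  bias=-1
  edge (8, 7)→(6, 4): d=(-2,-3) top-left  bias=+0
  edge (6, 4)→(12, 0): d=(6,-4) top-left  bias=+0
    (5,0)@(11, 1): e=[3,21,2] → X
    (6,0)@(13, 1): e=[-11,27,10] → .
    (4,1)@(9, 3): e=[9,11,6] → X
    (5,1)@(11, 3): e=[-5,17,14] → .
    (3,2)@(7, 5): e=[15,1,10] → X
    (5,2)@(11, 5): e=[-13,13,26] → .
    (3,3)@(7, 7): e=[7,-3,22] → .
    (4,3)@(9, 7): e=[-7,3,30] → .
  covered (4 px):
    . . . . . X .
    . . . . X . .
    . . . X X . .
    . . . . . . .
    . . . . . . .
    . . . . . . .
T2:
  2·area = 72
  edge (8, 0)→(6, 10): d=(-2,10) right/bottom  bias=-1
  edge (6, 10)→(0, 4): d=(-6,-6) top-left  bias=+0
  edge (0, 4)→(8, 0): d=(8,-4) top-left  bias=+0
    (3,0)@(7, 1): e=[8,60,4] → X
    (4,0)@(9, 1): e=[-12,72,12] → .
    (1,1)@(3, 3): e=[44,24,4] → X
    (2,1)@(5, 3): e=[24,36,12] → X
    (4,1)@(9, 3): e=[-16,60,28] → .
    (0,2)@(1, 5): e=[60,0,12] → X  [on edge]
    (3,2)@(7, 5): e=[0,36,36] → .  [on edge]
    (0,3)@(1, 7): e=[56,-12,28] → .
    (1,3)@(3, 7): e=[36,0,36] → X  [on edge]
    (3,3)@(7, 7): e=[-4,24,52] → .
    (1,4)@(3, 9): e=[32,-12,52] → .
    (2,4)@(5, 9): e=[12,0,60] → X  [on edge]
    (3,5)@(7, 11): e=[-12,0,84] → .  [on edge]
  covered (10 px):
    . . . X . . .
    . X X X . . .
    X X X . . . .
    . X X . . . .
    . . X . . . .
    . . . . . . .

Answer: "outside"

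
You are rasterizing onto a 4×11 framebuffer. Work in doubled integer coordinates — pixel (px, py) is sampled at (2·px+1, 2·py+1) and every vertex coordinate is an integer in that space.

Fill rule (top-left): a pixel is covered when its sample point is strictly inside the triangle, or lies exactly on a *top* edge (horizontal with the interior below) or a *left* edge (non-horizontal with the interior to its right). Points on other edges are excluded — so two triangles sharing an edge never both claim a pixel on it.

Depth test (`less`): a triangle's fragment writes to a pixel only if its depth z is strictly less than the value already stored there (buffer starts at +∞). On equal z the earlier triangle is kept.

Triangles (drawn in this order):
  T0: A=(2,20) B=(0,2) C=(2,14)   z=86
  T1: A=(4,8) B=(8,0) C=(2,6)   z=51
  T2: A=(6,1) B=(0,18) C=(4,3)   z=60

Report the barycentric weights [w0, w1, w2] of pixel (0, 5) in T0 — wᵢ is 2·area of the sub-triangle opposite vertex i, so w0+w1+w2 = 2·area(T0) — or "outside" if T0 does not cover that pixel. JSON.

T0:
  2·area = 12
  edge (2, 20)→(0, 2): d=(-2,-18) top-left  bias=+0
  edge (0, 2)→(2, 14): d=(2,12) right/bottom  bias=-1
  edge (2, 14)→(2, 20): d=(0,6) right/bottom  bias=-1
    (0,4)@(1, 9): e=[4,2,6] → X
    (1,4)@(3, 9): e=[40,-22,-6] → .
    (0,5)@(1, 11): e=[0,6,6] → X  [on edge]
    (1,5)@(3, 11): e=[36,-18,-6] → .
    (0,6)@(1, 13): e=[-4,10,6] → .
  covered (2 px):
    . . . .
    . . . .
    . . . .
    . . . .
    X . . .
    X . . .
    . . . .
    . . . .
    . . . .
    . . . .
    . . . .
T1:
  2·area = 24  (B↔C swapped to make it positive)
  edge (4, 8)→(2, 6): d=(-2,-2) top-left  bias=+0
  edge (2, 6)→(8, 0): d=(6,-6) top-left  bias=+0
  edge (8, 0)→(4, 8): d=(-4,8) right/bottom  bias=-1
    (3,0)@(7, 1): e=[20,0,4] → X  [on edge]
    (2,1)@(5, 3): e=[12,0,12] → X  [on edge]
    (3,1)@(7, 3): e=[16,12,-4] → .
    (0,2)@(1, 5): e=[0,-12,36] → .  [on edge]
    (1,2)@(3, 5): e=[4,0,20] → X  [on edge]
    (3,2)@(7, 5): e=[12,24,-12] → .
    (0,3)@(1, 7): e=[-4,0,28] → .  [on edge]
    (1,3)@(3, 7): e=[0,12,12] → X  [on edge]
    (2,3)@(5, 7): e=[4,24,-4] → .
    (1,4)@(3, 9): e=[-4,24,4] → .
    (2,4)@(5, 9): e=[0,36,-12] → .  [on edge]
    (3,5)@(7, 11): e=[0,60,-36] → .  [on edge]
  covered (5 px):
    . . . X
    . . X .
    . X X .
    . X . .
    . . . .
    . . . .
    . . . .
    . . . .
    . . . .
    . . . .
    . . . .
T2:
  2·area = 22
  edge (6, 1)→(0, 18): d=(-6,17) right/bottom  bias=-1
  edge (0, 18)→(4, 3): d=(4,-15) top-left  bias=+0
  edge (4, 3)→(6, 1): d=(2,-2) top-left  bias=+0
    (2,1)@(5, 3): e=[5,15,2] → X
    (3,1)@(7, 3): e=[-29,45,6] → .
    (2,2)@(5, 5): e=[-7,23,6] → .
    (1,3)@(3, 7): e=[15,1,6] → X
    (2,3)@(5, 7): e=[-19,31,10] → .
    (1,4)@(3, 9): e=[3,9,10] → X
    (2,4)@(5, 9): e=[-31,39,14] → .
    (1,5)@(3, 11): e=[-9,17,14] → .
    (0,7)@(1, 15): e=[1,3,18] → X
    (1,7)@(3, 15): e=[-33,33,22] → .
    (0,8)@(1, 17): e=[-11,11,22] → .
  covered (4 px):
    . . . .
    . . X .
    . . . .
    . X . .
    . X . .
    . . . .
    . . . .
    X . . .
    . . . .
    . . . .
    . . . .

Final: [6,6,0]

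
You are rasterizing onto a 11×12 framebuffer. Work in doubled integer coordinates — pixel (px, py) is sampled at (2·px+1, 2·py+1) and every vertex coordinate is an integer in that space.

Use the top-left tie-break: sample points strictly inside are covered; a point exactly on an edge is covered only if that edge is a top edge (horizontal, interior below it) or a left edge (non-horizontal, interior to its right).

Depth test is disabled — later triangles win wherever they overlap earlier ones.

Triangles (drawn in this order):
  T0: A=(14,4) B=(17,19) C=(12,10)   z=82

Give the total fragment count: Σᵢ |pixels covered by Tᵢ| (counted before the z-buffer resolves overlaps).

T0:
  2·area = 48
  edge (14, 4)→(17, 19): d=(3,15) right/bottom  bias=-1
  edge (17, 19)→(12, 10): d=(-5,-9) top-left  bias=+0
  edge (12, 10)→(14, 4): d=(2,-6) top-left  bias=+0
    (3,0)@(7, 1): e=[96,0,-48] → ·  [on edge]
    (7,0)@(15, 1): e=[-24,72,0] → ·  [on edge]
    (6,3)@(13, 7): e=[24,24,0] → █  [on edge]
    (7,3)@(15, 7): e=[-6,42,12] → ·
    (6,4)@(13, 9): e=[30,14,4] → █
    (7,4)@(15, 9): e=[0,32,16] → ·  [on edge]
    (6,5)@(13, 11): e=[36,4,8] → █
    (7,5)@(15, 11): e=[6,22,20] → █
    (8,5)@(17, 11): e=[-24,40,32] → ·
    (5,6)@(11, 13): e=[72,-24,0] → ·  [on edge]
    (6,6)@(13, 13): e=[42,-6,12] → ·
    (7,6)@(15, 13): e=[12,12,24] → █
    (4,9)@(9, 19): e=[120,-72,0] → ·  [on edge]
    (8,9)@(17, 19): e=[0,0,48] → ·  [on edge]
  covered (6 px):
    · · · · · · · · · · ·
    · · · · · · · · · · ·
    · · · · · · · · · · ·
    · · · · · · █ · · · ·
    · · · · · · █ · · · ·
    · · · · · · █ █ · · ·
    · · · · · · · █ · · ·
    · · · · · · · █ · · ·
    · · · · · · · · · · ·
    · · · · · · · · · · ·
    · · · · · · · · · · ·
    · · · · · · · · · · ·

Result: 6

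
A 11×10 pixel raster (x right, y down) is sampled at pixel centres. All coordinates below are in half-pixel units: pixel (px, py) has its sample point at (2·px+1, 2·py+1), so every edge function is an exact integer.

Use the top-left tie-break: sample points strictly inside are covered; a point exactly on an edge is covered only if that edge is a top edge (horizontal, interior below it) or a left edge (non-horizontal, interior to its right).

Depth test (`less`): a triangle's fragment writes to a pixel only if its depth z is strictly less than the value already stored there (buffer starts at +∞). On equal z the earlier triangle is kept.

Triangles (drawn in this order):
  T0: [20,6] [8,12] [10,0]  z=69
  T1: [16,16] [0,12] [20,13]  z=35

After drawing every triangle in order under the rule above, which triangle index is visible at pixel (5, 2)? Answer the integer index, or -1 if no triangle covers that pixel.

T0:
  2·area = 132
  edge (20, 6)→(8, 12): d=(-12,6) right/bottom  bias=-1
  edge (8, 12)→(10, 0): d=(2,-12) top-left  bias=+0
  edge (10, 0)→(20, 6): d=(10,6) right/bottom  bias=-1
    (5,0)@(11, 1): e=[114,14,4] → X
    (6,0)@(13, 1): e=[102,38,-8] → .
    (5,1)@(11, 3): e=[90,18,24] → X
    (6,1)@(13, 3): e=[78,42,12] → X
    (7,1)@(15, 3): e=[66,66,0] → .  [on edge]
    (5,2)@(11, 5): e=[66,22,44] → X
    (7,2)@(15, 5): e=[42,70,20] → X
    (8,2)@(17, 5): e=[30,94,8] → X
    (9,2)@(19, 5): e=[18,118,-4] → .
    (4,3)@(9, 7): e=[54,2,76] → X
    (9,3)@(19, 7): e=[-6,122,16] → .
    (4,4)@(9, 9): e=[30,6,96] → X
  covered (16 px):
    . . . . . X . . . . .
    . . . . . X X . . . .
    . . . . . X X X X . .
    . . . . X X X X X . .
    . . . . X X X . . . .
    . . . . X . . . . . .
    . . . . . . . . . . .
    . . . . . . . . . . .
    . . . . . . . . . . .
    . . . . . . . . . . .
T1:
  2·area = 64
  edge (16, 16)→(0, 12): d=(-16,-4) top-left  bias=+0
  edge (0, 12)→(20, 13): d=(20,1) right/bottom  bias=-1
  edge (20, 13)→(16, 16): d=(-4,3) right/bottom  bias=-1
    (2,6)@(5, 13): e=[4,15,45] → X
    (3,6)@(7, 13): e=[12,13,39] → X
    (4,6)@(9, 13): e=[20,11,33] → X
    (5,6)@(11, 13): e=[28,9,27] → X
    (6,6)@(13, 13): e=[36,7,21] → X
    (7,6)@(15, 13): e=[44,5,15] → X
    (8,6)@(17, 13): e=[52,3,9] → X
    (9,6)@(19, 13): e=[60,1,3] → X
    (10,6)@(21, 13): e=[68,-1,-3] → .
    (2,7)@(5, 15): e=[-28,55,37] → .
    (3,7)@(7, 15): e=[-20,53,31] → .
    (4,7)@(9, 15): e=[-12,51,25] → .
  covered (11 px):
    . . . . . . . . . . .
    . . . . . . . . . . .
    . . . . . . . . . . .
    . . . . . . . . . . .
    . . . . . . . . . . .
    . . . . . . . . . . .
    . . X X X X X X X X .
    . . . . . . X X X . .
    . . . . . . . . . . .
    . . . . . . . . . . .

Z-buffer (winner per pixel, '.' = empty):
  . . . . . 0 . . . . .
  . . . . . 0 0 . . . .
  . . . . . 0 0 0 0 . .
  . . . . 0 0 0 0 0 . .
  . . . . 0 0 0 . . . .
  . . . . 0 . . . . . .
  . . 1 1 1 1 1 1 1 1 .
  . . . . . . 1 1 1 . .
  . . . . . . . . . . .
  . . . . . . . . . . .

Answer: 0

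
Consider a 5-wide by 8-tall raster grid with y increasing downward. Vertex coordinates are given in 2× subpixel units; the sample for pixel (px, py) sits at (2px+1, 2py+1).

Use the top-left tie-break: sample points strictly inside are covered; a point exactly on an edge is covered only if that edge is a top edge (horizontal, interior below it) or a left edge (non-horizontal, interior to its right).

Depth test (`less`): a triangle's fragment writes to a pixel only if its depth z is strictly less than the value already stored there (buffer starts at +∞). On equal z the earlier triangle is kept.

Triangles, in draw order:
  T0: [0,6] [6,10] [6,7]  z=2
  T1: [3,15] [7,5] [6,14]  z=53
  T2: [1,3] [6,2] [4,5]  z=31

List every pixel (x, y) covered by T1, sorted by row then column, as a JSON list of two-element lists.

T0:
  2·area = 18  (B↔C swapped to make it positive)
  edge (0, 6)→(6, 7): d=(6,1) right/bottom  bias=-1
  edge (6, 7)→(6, 10): d=(0,3) right/bottom  bias=-1
  edge (6, 10)→(0, 6): d=(-6,-4) top-left  bias=+0
    (1,3)@(3, 7): e=[3,9,6] → X
    (2,3)@(5, 7): e=[1,3,14] → X
    (3,3)@(7, 7): e=[-1,-3,22] → .
    (1,4)@(3, 9): e=[15,9,-6] → .
    (2,4)@(5, 9): e=[13,3,2] → X
    (3,4)@(7, 9): e=[11,-3,10] → .
    (2,5)@(5, 11): e=[25,3,-10] → .
  covered (3 px):
    . . . . .
    . . . . .
    . . . . .
    . X X . .
    . . X . .
    . . . . .
    . . . . .
    . . . . .
T1:
  2·area = 26
  edge (3, 15)→(7, 5): d=(4,-10) top-left  bias=+0
  edge (7, 5)→(6, 14): d=(-1,9) right/bottom  bias=-1
  edge (6, 14)→(3, 15): d=(-3,1) right/bottom  bias=-1
    (3,2)@(7, 5): e=[0,0,26] → .  [on edge]
    (2,5)@(5, 11): e=[4,12,10] → X
    (3,5)@(7, 11): e=[24,-6,8] → .
    (2,6)@(5, 13): e=[12,10,4] → X
    (3,6)@(7, 13): e=[32,-8,2] → .
    (4,6)@(9, 13): e=[52,-26,0] → .  [on edge]
    (1,7)@(3, 15): e=[0,26,0] → .  [on edge]
    (2,7)@(5, 15): e=[20,8,-2] → .
  covered (2 px):
    . . . . .
    . . . . .
    . . . . .
    . . . . .
    . . . . .
    . . X . .
    . . X . .
    . . . . .
T2:
  2·area = 13
  edge (1, 3)→(6, 2): d=(5,-1) top-left  bias=+0
  edge (6, 2)→(4, 5): d=(-2,3) right/bottom  bias=-1
  edge (4, 5)→(1, 3): d=(-3,-2) top-left  bias=+0
    (0,1)@(1, 3): e=[0,13,0] → X  [on edge]
    (1,1)@(3, 3): e=[2,7,4] → X
    (2,1)@(5, 3): e=[4,1,8] → X
    (3,1)@(7, 3): e=[6,-5,12] → .
    (0,2)@(1, 5): e=[10,9,-6] → .
    (1,2)@(3, 5): e=[12,3,-2] → .
    (2,2)@(5, 5): e=[14,-3,2] → .
    (3,3)@(7, 7): e=[26,-13,0] → .  [on edge]
  covered (3 px):
    . . . . .
    X X X . .
    . . . . .
    . . . . .
    . . . . .
    . . . . .
    . . . . .
    . . . . .

Result: [[2,5],[2,6]]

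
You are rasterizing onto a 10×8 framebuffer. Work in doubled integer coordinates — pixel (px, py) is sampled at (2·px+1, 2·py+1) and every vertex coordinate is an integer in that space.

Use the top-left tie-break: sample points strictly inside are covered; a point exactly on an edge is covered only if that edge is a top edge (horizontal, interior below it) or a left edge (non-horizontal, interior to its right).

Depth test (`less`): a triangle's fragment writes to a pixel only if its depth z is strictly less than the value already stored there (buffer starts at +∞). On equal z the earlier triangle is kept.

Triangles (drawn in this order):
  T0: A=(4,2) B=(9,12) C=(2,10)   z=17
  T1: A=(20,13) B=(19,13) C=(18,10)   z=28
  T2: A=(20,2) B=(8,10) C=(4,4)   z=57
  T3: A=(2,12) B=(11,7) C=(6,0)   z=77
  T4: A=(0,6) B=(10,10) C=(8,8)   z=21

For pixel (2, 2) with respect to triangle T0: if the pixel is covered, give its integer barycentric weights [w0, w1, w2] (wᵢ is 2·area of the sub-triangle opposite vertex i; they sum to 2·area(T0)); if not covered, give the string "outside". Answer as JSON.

T0:
  2·area = 60
  edge (4, 2)→(9, 12): d=(5,10) right/bottom  bias=-1
  edge (9, 12)→(2, 10): d=(-7,-2) top-left  bias=+0
  edge (2, 10)→(4, 2): d=(2,-8) top-left  bias=+0
    (2,2)@(5, 5): e=[5,41,14] → #
    (3,2)@(7, 5): e=[-15,45,30] → ·
    (1,3)@(3, 7): e=[35,23,2] → #
    (3,3)@(7, 7): e=[-5,31,34] → ·
    (1,4)@(3, 9): e=[45,9,6] → #
    (3,4)@(7, 9): e=[5,17,38] → #
    (4,4)@(9, 9): e=[-15,21,54] → ·
    (1,5)@(3, 11): e=[55,-5,10] → ·
    (2,5)@(5, 11): e=[35,-1,26] → ·
    (3,5)@(7, 11): e=[15,3,42] → #
    (4,5)@(9, 11): e=[-5,7,58] → ·
    (3,6)@(7, 13): e=[25,-11,46] → ·
  covered (7 px):
    · · · · · · · · · ·
    · · · · · · · · · ·
    · · # · · · · · · ·
    · # # · · · · · · ·
    · # # # · · · · · ·
    · · · # · · · · · ·
    · · · · · · · · · ·
    · · · · · · · · · ·
T1:
  2·area = 3
  edge (20, 13)→(19, 13): d=(-1,0) right/bottom  bias=-1
  edge (19, 13)→(18, 10): d=(-1,-3) top-left  bias=+0
  edge (18, 10)→(20, 13): d=(2,3) right/bottom  bias=-1
    (7,0)@(15, 1): e=[12,0,-9] → ·  [on edge]
    (8,3)@(17, 7): e=[6,0,-3] → ·  [on edge]
    (0,6)@(1, 13): e=[0,-54,57] → ·  [on edge]
    (1,6)@(3, 13): e=[0,-48,51] → ·  [on edge]
    (2,6)@(5, 13): e=[0,-42,45] → ·  [on edge]
    (3,6)@(7, 13): e=[0,-36,39] → ·  [on edge]
    (4,6)@(9, 13): e=[0,-30,33] → ·  [on edge]
    (5,6)@(11, 13): e=[0,-24,27] → ·  [on edge]
    (6,6)@(13, 13): e=[0,-18,21] → ·  [on edge]
    (7,6)@(15, 13): e=[0,-12,15] → ·  [on edge]
    (8,6)@(17, 13): e=[0,-6,9] → ·  [on edge]
    (9,6)@(19, 13): e=[0,0,3] → ·  [on edge]
  covered (0 px):
    · · · · · · · · · ·
    · · · · · · · · · ·
    · · · · · · · · · ·
    · · · · · · · · · ·
    · · · · · · · · · ·
    · · · · · · · · · ·
    · · · · · · · · · ·
    · · · · · · · · · ·
T2:
  2·area = 104
  edge (20, 2)→(8, 10): d=(-12,8) right/bottom  bias=-1
  edge (8, 10)→(4, 4): d=(-4,-6) top-left  bias=+0
  edge (4, 4)→(20, 2): d=(16,-2) top-left  bias=+0
    (6,1)@(13, 3): e=[44,58,2] → #
    (7,1)@(15, 3): e=[28,70,6] → #
    (8,1)@(17, 3): e=[12,82,10] → #
    (9,1)@(19, 3): e=[-4,94,14] → ·
    (2,2)@(5, 5): e=[84,2,18] → #
    (3,2)@(7, 5): e=[68,14,22] → #
    (4,2)@(9, 5): e=[52,26,26] → #
    (5,2)@(11, 5): e=[36,38,30] → #
    (8,2)@(17, 5): e=[-12,74,42] → ·
    (2,3)@(5, 7): e=[60,-6,50] → ·
    (3,3)@(7, 7): e=[44,6,54] → #
    (6,3)@(13, 7): e=[-4,42,66] → ·
  covered (13 px):
    · · · · · · · · · ·
    · · · · · · # # # ·
    · · # # # # # # · ·
    · · · # # # · · · ·
    · · · · # · · · · ·
    · · · · · · · · · ·
    · · · · · · · · · ·
    · · · · · · · · · ·
T3:
  2·area = 88  (B↔C swapped to make it positive)
  edge (2, 12)→(6, 0): d=(4,-12) top-left  bias=+0
  edge (6, 0)→(11, 7): d=(5,7) right/bottom  bias=-1
  edge (11, 7)→(2, 12): d=(-9,5) right/bottom  bias=-1
    (2,1)@(5, 3): e=[0,22,66] → #  [on edge]
    (3,1)@(7, 3): e=[24,8,56] → #
    (4,1)@(9, 3): e=[48,-6,46] → ·
    (2,2)@(5, 5): e=[8,32,48] → #
    (4,2)@(9, 5): e=[56,4,28] → #
    (5,2)@(11, 5): e=[80,-10,18] → ·
    (2,3)@(5, 7): e=[16,42,30] → #
    (5,3)@(11, 7): e=[88,0,0] → ·  [on edge]
    (1,4)@(3, 9): e=[0,66,22] → #  [on edge]
    (4,4)@(9, 9): e=[72,24,-8] → ·
    (1,5)@(3, 11): e=[8,76,4] → #
    (2,5)@(5, 11): e=[32,62,-6] → ·
    (0,7)@(1, 15): e=[0,110,-22] → ·  [on edge]
  covered (12 px):
    · · · · · · · · · ·
    · · # # · · · · · ·
    · · # # # · · · · ·
    · · # # # · · · · ·
    · # # # · · · · · ·
    · # · · · · · · · ·
    · · · · · · · · · ·
    · · · · · · · · · ·
T4:
  2·area = 12  (B↔C swapped to make it positive)
  edge (0, 6)→(8, 8): d=(8,2) right/bottom  bias=-1
  edge (8, 8)→(10, 10): d=(2,2) right/bottom  bias=-1
  edge (10, 10)→(0, 6): d=(-10,-4) top-left  bias=+0
    (0,0)@(1, 1): e=[-42,0,54] → ·  [on edge]
    (1,1)@(3, 3): e=[-30,0,42] → ·  [on edge]
    (2,2)@(5, 5): e=[-18,0,30] → ·  [on edge]
    (1,3)@(3, 7): e=[2,8,2] → #
    (2,3)@(5, 7): e=[-2,4,10] → ·
    (3,3)@(7, 7): e=[-6,0,18] → ·  [on edge]
    (1,4)@(3, 9): e=[18,12,-18] → ·
    (4,4)@(9, 9): e=[6,0,6] → ·  [on edge]
    (5,5)@(11, 11): e=[18,0,-6] → ·  [on edge]
    (6,6)@(13, 13): e=[30,0,-18] → ·  [on edge]
    (7,7)@(15, 15): e=[42,0,-30] → ·  [on edge]
  covered (1 px):
    · · · · · · · · · ·
    · · · · · · · · · ·
    · · · · · · · · · ·
    · # · · · · · · · ·
    · · · · · · · · · ·
    · · · · · · · · · ·
    · · · · · · · · · ·
    · · · · · · · · · ·

Answer: [41,14,5]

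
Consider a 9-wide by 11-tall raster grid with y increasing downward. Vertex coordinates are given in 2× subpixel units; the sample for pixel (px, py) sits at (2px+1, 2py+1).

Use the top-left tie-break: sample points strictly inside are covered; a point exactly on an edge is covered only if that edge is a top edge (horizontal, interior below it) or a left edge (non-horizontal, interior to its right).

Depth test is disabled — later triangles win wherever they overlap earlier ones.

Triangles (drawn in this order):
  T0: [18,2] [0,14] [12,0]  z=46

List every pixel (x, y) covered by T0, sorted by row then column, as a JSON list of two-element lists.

T0:
  2·area = 108
  edge (18, 2)→(0, 14): d=(-18,12) right/bottom  bias=-1
  edge (0, 14)→(12, 0): d=(12,-14) top-left  bias=+0
  edge (12, 0)→(18, 2): d=(6,2) right/bottom  bias=-1
    (6,0)@(13, 1): e=[78,26,4] → #
    (7,0)@(15, 1): e=[54,54,0] → ·  [on edge]
    (5,1)@(11, 3): e=[66,22,20] → #
    (7,1)@(15, 3): e=[18,78,12] → #
    (8,1)@(17, 3): e=[-6,106,8] → ·
    (4,2)@(9, 5): e=[54,18,36] → #
    (7,2)@(15, 5): e=[-18,102,24] → ·
    (3,3)@(7, 7): e=[42,14,52] → #
    (5,3)@(11, 7): e=[-6,70,44] → ·
    (6,3)@(13, 7): e=[-30,98,40] → ·
    (2,4)@(5, 9): e=[30,10,68] → #
    (4,4)@(9, 9): e=[-18,66,60] → ·
  covered (13 px):
    · · · · · · # · ·
    · · · · · # # # ·
    · · · · # # # · ·
    · · · # # · · · ·
    · · # # · · · · ·
    · # · · · · · · ·
    # · · · · · · · ·
    · · · · · · · · ·
    · · · · · · · · ·
    · · · · · · · · ·
    · · · · · · · · ·

Final: [[6,0],[5,1],[6,1],[7,1],[4,2],[5,2],[6,2],[3,3],[4,3],[2,4],[3,4],[1,5],[0,6]]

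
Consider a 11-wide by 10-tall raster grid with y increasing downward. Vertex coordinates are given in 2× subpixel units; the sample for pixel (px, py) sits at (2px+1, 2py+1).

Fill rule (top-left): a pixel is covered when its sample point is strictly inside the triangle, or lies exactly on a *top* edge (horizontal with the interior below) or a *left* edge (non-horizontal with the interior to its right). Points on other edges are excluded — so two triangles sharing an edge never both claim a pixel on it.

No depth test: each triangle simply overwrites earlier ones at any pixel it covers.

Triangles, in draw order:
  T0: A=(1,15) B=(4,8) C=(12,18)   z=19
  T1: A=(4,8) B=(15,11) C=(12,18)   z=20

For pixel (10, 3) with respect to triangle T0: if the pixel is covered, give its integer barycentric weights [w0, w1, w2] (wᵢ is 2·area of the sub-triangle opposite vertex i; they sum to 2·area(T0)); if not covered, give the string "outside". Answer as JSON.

T0:
  2·area = 86
  edge (1, 15)→(4, 8): d=(3,-7) top-left  bias=+0
  edge (4, 8)→(12, 18): d=(8,10) right/bottom  bias=-1
  edge (12, 18)→(1, 15): d=(-11,-3) top-left  bias=+0
    (3,0)@(7, 1): e=[0,-86,172] → .  [on edge]
    (1,5)@(3, 11): e=[2,34,50] → X
    (2,5)@(5, 11): e=[16,14,56] → X
    (3,5)@(7, 11): e=[30,-6,62] → .
    (1,6)@(3, 13): e=[8,50,28] → X
    (3,6)@(7, 13): e=[36,10,40] → X
    (4,6)@(9, 13): e=[50,-10,46] → .
    (0,7)@(1, 15): e=[0,86,0] → X  [on edge]
    (4,7)@(9, 15): e=[56,6,24] → X
    (5,7)@(11, 15): e=[70,-14,30] → .
    (0,8)@(1, 17): e=[6,102,-22] → .
    (1,8)@(3, 17): e=[20,82,-16] → .
  covered (12 px):
    . . . . . . . . . . .
    . . . . . . . . . . .
    . . . . . . . . . . .
    . . . . . . . . . . .
    . . . . . . . . . . .
    . X X . . . . . . . .
    . X X X . . . . . . .
    X X X X X . . . . . .
    . . . . X X . . . . .
    . . . . . . . . . . .
T1:
  2·area = 86
  edge (4, 8)→(15, 11): d=(11,3) right/bottom  bias=-1
  edge (15, 11)→(12, 18): d=(-3,7) right/bottom  bias=-1
  edge (12, 18)→(4, 8): d=(-8,-10) top-left  bias=+0
    (2,4)@(5, 9): e=[8,76,2] → X
    (3,4)@(7, 9): e=[2,62,22] → X
    (4,4)@(9, 9): e=[-4,48,42] → .
    (2,5)@(5, 11): e=[30,70,-14] → .
    (3,5)@(7, 11): e=[24,56,6] → X
    (4,5)@(9, 11): e=[18,42,26] → X
    (5,5)@(11, 11): e=[12,28,46] → X
    (6,5)@(13, 11): e=[6,14,66] → X
    (7,5)@(15, 11): e=[0,0,86] → .  [on edge]
    (3,6)@(7, 13): e=[46,50,-10] → .
    (4,6)@(9, 13): e=[40,36,10] → X
    (7,6)@(15, 13): e=[22,-6,70] → .
  covered (11 px):
    . . . . . . . . . . .
    . . . . . . . . . . .
    . . . . . . . . . . .
    . . . . . . . . . . .
    . . X X . . . . . . .
    . . . X X X X . . . .
    . . . . X X X . . . .
    . . . . . X X . . . .
    . . . . . . . . . . .
    . . . . . . . . . . .

Result: "outside"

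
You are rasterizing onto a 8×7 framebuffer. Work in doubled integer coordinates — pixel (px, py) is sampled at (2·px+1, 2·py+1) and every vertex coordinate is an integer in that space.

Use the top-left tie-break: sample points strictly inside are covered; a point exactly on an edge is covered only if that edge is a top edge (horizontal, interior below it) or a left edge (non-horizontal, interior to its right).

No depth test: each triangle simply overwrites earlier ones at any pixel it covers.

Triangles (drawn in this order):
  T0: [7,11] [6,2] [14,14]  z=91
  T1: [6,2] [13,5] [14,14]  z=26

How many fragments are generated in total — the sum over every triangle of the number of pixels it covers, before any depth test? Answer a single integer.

T0:
  2·area = 60
  edge (7, 11)→(6, 2): d=(-1,-9) top-left  bias=+0
  edge (6, 2)→(14, 14): d=(8,12) right/bottom  bias=-1
  edge (14, 14)→(7, 11): d=(-7,-3) top-left  bias=+0
    (3,2)@(7, 5): e=[6,12,42] → #
    (4,2)@(9, 5): e=[24,-12,48] → ·
    (3,3)@(7, 7): e=[4,28,28] → #
    (4,3)@(9, 7): e=[22,4,34] → #
    (5,3)@(11, 7): e=[40,-20,40] → ·
    (3,4)@(7, 9): e=[2,44,14] → #
    (5,4)@(11, 9): e=[38,-4,26] → ·
    (3,5)@(7, 11): e=[0,60,0] → #  [on edge]
    (5,5)@(11, 11): e=[36,12,12] → #
    (6,5)@(13, 11): e=[54,-12,18] → ·
    (3,6)@(7, 13): e=[-2,76,-14] → ·
    (4,6)@(9, 13): e=[16,52,-8] → ·
  covered (9 px):
    · · · · · · · ·
    · · · · · · · ·
    · · · # · · · ·
    · · · # # · · ·
    · · · # # · · ·
    · · · # # # · ·
    · · · · · · # ·
T1:
  2·area = 60
  edge (6, 2)→(13, 5): d=(7,3) right/bottom  bias=-1
  edge (13, 5)→(14, 14): d=(1,9) right/bottom  bias=-1
  edge (14, 14)→(6, 2): d=(-8,-12) top-left  bias=+0
    (3,1)@(7, 3): e=[4,52,4] → #
    (4,1)@(9, 3): e=[-2,34,28] → ·
    (3,2)@(7, 5): e=[18,54,-12] → ·
    (4,2)@(9, 5): e=[12,36,12] → #
    (5,2)@(11, 5): e=[6,18,36] → #
    (6,2)@(13, 5): e=[0,0,60] → ·  [on edge]
    (4,3)@(9, 7): e=[26,38,-4] → ·
    (5,3)@(11, 7): e=[20,20,20] → #
    (6,3)@(13, 7): e=[14,2,44] → #
    (7,3)@(15, 7): e=[8,-16,68] → ·
    (5,4)@(11, 9): e=[34,22,4] → #
    (7,4)@(15, 9): e=[22,-14,52] → ·
  covered (8 px):
    · · · · · · · ·
    · · · # · · · ·
    · · · · # # · ·
    · · · · · # # ·
    · · · · · # # ·
    · · · · · · # ·
    · · · · · · · ·

Result: 17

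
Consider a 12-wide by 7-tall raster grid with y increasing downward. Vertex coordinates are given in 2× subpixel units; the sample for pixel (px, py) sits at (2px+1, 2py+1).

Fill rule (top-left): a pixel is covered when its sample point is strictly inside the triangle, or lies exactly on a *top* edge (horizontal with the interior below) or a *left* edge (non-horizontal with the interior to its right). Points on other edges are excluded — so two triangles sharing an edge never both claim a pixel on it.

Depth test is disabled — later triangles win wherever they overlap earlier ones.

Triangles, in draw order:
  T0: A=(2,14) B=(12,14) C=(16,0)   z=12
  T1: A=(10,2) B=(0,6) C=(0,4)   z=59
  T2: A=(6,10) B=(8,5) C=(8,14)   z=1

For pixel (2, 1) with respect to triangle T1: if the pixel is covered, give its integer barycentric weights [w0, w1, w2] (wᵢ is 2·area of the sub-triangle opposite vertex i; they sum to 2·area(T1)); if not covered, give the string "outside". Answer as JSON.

T0:
  2·area = 140  (B↔C swapped to make it positive)
  edge (2, 14)→(16, 0): d=(14,-14) top-left  bias=+0
  edge (16, 0)→(12, 14): d=(-4,14) right/bottom  bias=-1
  edge (12, 14)→(2, 14): d=(-10,0) right/bottom  bias=-1
    (7,0)@(15, 1): e=[0,10,130] → X  [on edge]
    (8,0)@(17, 1): e=[28,-18,130] → .
    (6,1)@(13, 3): e=[0,30,110] → X  [on edge]
    (8,1)@(17, 3): e=[56,-26,110] → .
    (5,2)@(11, 5): e=[0,50,90] → X  [on edge]
    (7,2)@(15, 5): e=[56,-6,90] → .
    (4,3)@(9, 7): e=[0,70,70] → X  [on edge]
    (7,3)@(15, 7): e=[84,-14,70] → .
    (3,4)@(7, 9): e=[0,90,50] → X  [on edge]
    (7,4)@(15, 9): e=[112,-22,50] → .
    (2,5)@(5, 11): e=[0,110,30] → X  [on edge]
    (6,5)@(13, 11): e=[112,-2,30] → .
    (1,6)@(3, 13): e=[0,130,10] → X  [on edge]
  covered (21 px):
    . . . . . . . X . . . .
    . . . . . . X X . . . .
    . . . . . X X . . . . .
    . . . . X X X . . . . .
    . . . X X X X . . . . .
    . . X X X X . . . . . .
    . X X X X X . . . . . .
T1:
  2·area = 20
  edge (10, 2)→(0, 6): d=(-10,4) right/bottom  bias=-1
  edge (0, 6)→(0, 4): d=(0,-2) top-left  bias=+0
  edge (0, 4)→(10, 2): d=(10,-2) top-left  bias=+0
    (7,0)@(15, 1): e=[-10,30,0] → .  [on edge]
    (2,1)@(5, 3): e=[10,10,0] → X  [on edge]
    (3,1)@(7, 3): e=[2,14,4] → X
    (4,1)@(9, 3): e=[-6,18,8] → .
    (0,2)@(1, 5): e=[6,2,12] → X
    (1,2)@(3, 5): e=[-2,6,16] → .
    (2,2)@(5, 5): e=[-10,10,20] → .
    (3,2)@(7, 5): e=[-18,14,24] → .
    (0,3)@(1, 7): e=[-14,2,32] → .
  covered (3 px):
    . . . . . . . . . . . .
    . . X X . . . . . . . .
    X . . . . . . . . . . .
    . . . . . . . . . . . .
    . . . . . . . . . . . .
    . . . . . . . . . . . .
    . . . . . . . . . . . .
T2:
  2·area = 18
  edge (6, 10)→(8, 5): d=(2,-5) top-left  bias=+0
  edge (8, 5)→(8, 14): d=(0,9) right/bottom  bias=-1
  edge (8, 14)→(6, 10): d=(-2,-4) top-left  bias=+0
    (3,4)@(7, 9): e=[3,9,6] → X
    (4,4)@(9, 9): e=[13,-9,14] → .
    (3,5)@(7, 11): e=[7,9,2] → X
    (4,5)@(9, 11): e=[17,-9,10] → .
    (3,6)@(7, 13): e=[11,9,-2] → .
  covered (2 px):
    . . . . . . . . . . . .
    . . . . . . . . . . . .
    . . . . . . . . . . . .
    . . . . . . . . . . . .
    . . . X . . . . . . . .
    . . . X . . . . . . . .
    . . . . . . . . . . . .

Result: [10,0,10]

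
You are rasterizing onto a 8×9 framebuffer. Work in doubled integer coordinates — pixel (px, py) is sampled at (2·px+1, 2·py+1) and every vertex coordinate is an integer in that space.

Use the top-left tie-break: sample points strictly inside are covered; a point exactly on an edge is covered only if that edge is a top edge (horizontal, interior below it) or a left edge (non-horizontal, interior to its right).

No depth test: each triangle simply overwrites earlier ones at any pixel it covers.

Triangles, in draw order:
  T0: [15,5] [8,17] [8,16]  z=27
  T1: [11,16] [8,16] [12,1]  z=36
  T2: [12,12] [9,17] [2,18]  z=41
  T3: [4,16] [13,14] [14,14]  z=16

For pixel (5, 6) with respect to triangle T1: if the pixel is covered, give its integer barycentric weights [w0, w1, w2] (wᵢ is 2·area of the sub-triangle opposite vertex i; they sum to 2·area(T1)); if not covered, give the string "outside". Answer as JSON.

T0:
  2·area = 7
  edge (15, 5)→(8, 17): d=(-7,12) right/bottom  bias=-1
  edge (8, 17)→(8, 16): d=(0,-1) top-left  bias=+0
  edge (8, 16)→(15, 5): d=(7,-11) top-left  bias=+0
    (7,2)@(15, 5): e=[0,7,0] → ·  [on edge]
    (4,7)@(9, 15): e=[2,1,4] → █
    (5,7)@(11, 15): e=[-22,3,26] → ·
    (4,8)@(9, 17): e=[-12,1,18] → ·
  covered (1 px):
    · · · · · · · ·
    · · · · · · · ·
    · · · · · · · ·
    · · · · · · · ·
    · · · · · · · ·
    · · · · · · · ·
    · · · · · · · ·
    · · · · █ · · ·
    · · · · · · · ·
T1:
  2·area = 45
  edge (11, 16)→(8, 16): d=(-3,0) right/bottom  bias=-1
  edge (8, 16)→(12, 1): d=(4,-15) top-left  bias=+0
  edge (12, 1)→(11, 16): d=(-1,15) right/bottom  bias=-1
    (5,2)@(11, 5): e=[33,1,11] → █
    (6,2)@(13, 5): e=[33,31,-19] → ·
    (5,3)@(11, 7): e=[27,9,9] → █
    (6,3)@(13, 7): e=[27,39,-21] → ·
    (5,4)@(11, 9): e=[21,17,7] → █
    (6,4)@(13, 9): e=[21,47,-23] → ·
    (5,5)@(11, 11): e=[15,25,5] → █
    (6,5)@(13, 11): e=[15,55,-25] → ·
    (4,6)@(9, 13): e=[9,3,33] → █
    (6,6)@(13, 13): e=[9,63,-27] → ·
    (4,7)@(9, 15): e=[3,11,31] → █
    (6,7)@(13, 15): e=[3,71,-29] → ·
  covered (8 px):
    · · · · · · · ·
    · · · · · · · ·
    · · · · · █ · ·
    · · · · · █ · ·
    · · · · · █ · ·
    · · · · · █ · ·
    · · · · █ █ · ·
    · · · · █ █ · ·
    · · · · · · · ·
T2:
  2·area = 32
  edge (12, 12)→(9, 17): d=(-3,5) right/bottom  bias=-1
  edge (9, 17)→(2, 18): d=(-7,1) right/bottom  bias=-1
  edge (2, 18)→(12, 12): d=(10,-6) top-left  bias=+0
    (7,3)@(15, 7): e=[0,64,-32] → ·  [on edge]
    (5,6)@(11, 13): e=[2,26,4] → █
    (6,6)@(13, 13): e=[-8,24,16] → ·
    (3,7)@(7, 15): e=[16,16,0] → █  [on edge]
    (4,7)@(9, 15): e=[6,14,12] → █
    (5,7)@(11, 15): e=[-4,12,24] → ·
    (2,8)@(5, 17): e=[20,4,8] → █
    (4,8)@(9, 17): e=[0,0,32] → ·  [on edge]
  covered (5 px):
    · · · · · · · ·
    · · · · · · · ·
    · · · · · · · ·
    · · · · · · · ·
    · · · · · · · ·
    · · · · · · · ·
    · · · · · █ · ·
    · · · █ █ · · ·
    · · █ █ · · · ·
T3:
  2·area = 2
  edge (4, 16)→(13, 14): d=(9,-2) top-left  bias=+0
  edge (13, 14)→(14, 14): d=(1,0) top-left  bias=+0
  edge (14, 14)→(4, 16): d=(-10,2) right/bottom  bias=-1
    (4,7)@(9, 15): e=[1,1,0] → ·  [on edge]
  covered (0 px):
    · · · · · · · ·
    · · · · · · · ·
    · · · · · · · ·
    · · · · · · · ·
    · · · · · · · ·
    · · · · · · · ·
    · · · · · · · ·
    · · · · · · · ·
    · · · · · · · ·

Final: [33,3,9]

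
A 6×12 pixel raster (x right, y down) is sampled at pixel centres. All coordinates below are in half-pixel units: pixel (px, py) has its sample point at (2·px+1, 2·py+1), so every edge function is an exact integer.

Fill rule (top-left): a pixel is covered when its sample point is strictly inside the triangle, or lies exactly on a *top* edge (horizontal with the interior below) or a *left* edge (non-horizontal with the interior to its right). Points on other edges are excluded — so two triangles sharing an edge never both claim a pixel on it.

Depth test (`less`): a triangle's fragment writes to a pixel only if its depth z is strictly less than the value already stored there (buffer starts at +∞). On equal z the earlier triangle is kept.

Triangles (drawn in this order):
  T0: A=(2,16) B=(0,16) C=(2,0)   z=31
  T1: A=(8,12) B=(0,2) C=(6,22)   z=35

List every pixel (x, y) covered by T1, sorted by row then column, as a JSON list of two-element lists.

T0:
  2·area = 32
  edge (2, 16)→(0, 16): d=(-2,0) right/bottom  bias=-1
  edge (0, 16)→(2, 0): d=(2,-16) top-left  bias=+0
  edge (2, 0)→(2, 16): d=(0,16) right/bottom  bias=-1
    (0,4)@(1, 9): e=[14,2,16] → #
    (1,4)@(3, 9): e=[14,34,-16] → ·
    (0,5)@(1, 11): e=[10,6,16] → #
    (1,5)@(3, 11): e=[10,38,-16] → ·
    (0,6)@(1, 13): e=[6,10,16] → #
    (1,6)@(3, 13): e=[6,42,-16] → ·
    (0,7)@(1, 15): e=[2,14,16] → #
    (1,7)@(3, 15): e=[2,46,-16] → ·
    (0,8)@(1, 17): e=[-2,18,16] → ·
  covered (4 px):
    · · · · · ·
    · · · · · ·
    · · · · · ·
    · · · · · ·
    # · · · · ·
    # · · · · ·
    # · · · · ·
    # · · · · ·
    · · · · · ·
    · · · · · ·
    · · · · · ·
    · · · · · ·
T1:
  2·area = 100  (B↔C swapped to make it positive)
  edge (8, 12)→(6, 22): d=(-2,10) right/bottom  bias=-1
  edge (6, 22)→(0, 2): d=(-6,-20) top-left  bias=+0
  edge (0, 2)→(8, 12): d=(8,10) right/bottom  bias=-1
    (0,2)@(1, 5): e=[84,2,14] → #
    (1,2)@(3, 5): e=[64,42,-6] → ·
    (0,3)@(1, 7): e=[80,-10,30] → ·
    (1,3)@(3, 7): e=[60,30,10] → #
    (2,3)@(5, 7): e=[40,70,-10] → ·
    (4,3)@(9, 7): e=[0,150,-50] → ·  [on edge]
    (1,4)@(3, 9): e=[56,18,26] → #
    (2,4)@(5, 9): e=[36,58,6] → #
    (3,4)@(7, 9): e=[16,98,-14] → ·
    (1,5)@(3, 11): e=[52,6,42] → #
    (3,5)@(7, 11): e=[12,86,2] → #
    (4,5)@(9, 11): e=[-8,126,-18] → ·
    (3,8)@(7, 17): e=[0,50,50] → ·  [on edge]
  covered (12 px):
    · · · · · ·
    · · · · · ·
    # · · · · ·
    · # · · · ·
    · # # · · ·
    · # # # · ·
    · · # # · ·
    · · # # · ·
    · · # · · ·
    · · · · · ·
    · · · · · ·
    · · · · · ·

Answer: [[0,2],[1,3],[1,4],[2,4],[1,5],[2,5],[3,5],[2,6],[3,6],[2,7],[3,7],[2,8]]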